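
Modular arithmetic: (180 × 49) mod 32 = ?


180 × 49 = 8820
8820 mod 32 = 20


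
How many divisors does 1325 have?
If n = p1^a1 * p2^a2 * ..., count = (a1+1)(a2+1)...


1325 = 5^2 × 53^1
d(1325) = (2+1) × (1+1) = 6

6 divisors


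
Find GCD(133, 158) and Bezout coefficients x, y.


Tabular extended Euclidean (each row: r = 133*s + 158*t):
r=133, s=1, t=0
r=158, s=0, t=1
q=0: r=133, s=1, t=0   [133*(1) + 158*(0) = 133]
q=1: r=25, s=-1, t=1   [133*(-1) + 158*(1) = 25]
q=5: r=8, s=6, t=-5   [133*(6) + 158*(-5) = 8]
q=3: r=1, s=-19, t=16   [133*(-19) + 158*(16) = 1]
q=8: r=0, s=158, t=-133   [133*(158) + 158*(-133) = 0]
GCD = 1; from the row with r=1: x=-19, y=16
Check: 133*(-19) + 158*(16) = -2527 + 2528 = 1

GCD = 1, x = -19, y = 16


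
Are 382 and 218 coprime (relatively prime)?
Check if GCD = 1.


Euclidean algorithm:
382 = 1 * 218 + 164
218 = 1 * 164 + 54
164 = 3 * 54 + 2
54 = 27 * 2 + 0
GCD(382, 218) = 2

No, not coprime (GCD = 2)


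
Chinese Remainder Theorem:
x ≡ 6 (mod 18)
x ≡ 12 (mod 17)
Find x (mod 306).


M = 18*17 = 306
M1 = M/18 = 17, M2 = M/17 = 18
M1^(-1) mod 18 = 17, M2^(-1) mod 17 = 1
x = 6*17*17 + 12*18*1 = 1950
1950 mod 306 = 114
Check: 114 mod 18 = 6 ✓, 114 mod 17 = 12 ✓

x ≡ 114 (mod 306)


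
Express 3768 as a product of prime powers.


3768 / 2 = 1884
1884 / 2 = 942
942 / 2 = 471
471 / 3 = 157
157 / 157 = 1
3768 = 2^3 × 3 × 157


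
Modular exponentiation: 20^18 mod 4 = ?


20^1 mod 4 = 0
20^2 mod 4 = 0
20^3 mod 4 = 0
20^4 mod 4 = 0
20^5 mod 4 = 0
20^6 mod 4 = 0
20^7 mod 4 = 0
20^8 mod 4 = 0
20^9 mod 4 = 0
20^10 mod 4 = 0
20^11 mod 4 = 0
20^12 mod 4 = 0
20^13 mod 4 = 0
20^14 mod 4 = 0
20^15 mod 4 = 0
20^16 mod 4 = 0
20^17 mod 4 = 0
20^18 mod 4 = 0


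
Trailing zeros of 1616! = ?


floor(1616/5) = 323
floor(1616/25) = 64
floor(1616/125) = 12
floor(1616/625) = 2
Total = 401

401 trailing zeros


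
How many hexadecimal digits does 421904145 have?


421904145 in base 16 = 1925BF11
Number of digits = 8

8 digits (base 16)


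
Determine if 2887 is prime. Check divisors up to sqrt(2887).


Check divisors up to sqrt(2887) = 53.7308
No divisors found.
2887 is prime.

Yes, 2887 is prime


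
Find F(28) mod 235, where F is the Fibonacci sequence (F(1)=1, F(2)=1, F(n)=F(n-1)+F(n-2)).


F(k) mod 235 for k=1..28:
1, 1, 2, 3, 5, 8, 13, 21, 34, 55, 89, 144, 233, 142, 140, 47, 187, 234, 186, 185, 136, 86, 222, 73, 60, 133, 193, 91
F(28) mod 235 = 91


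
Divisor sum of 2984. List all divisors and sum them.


Divisors of 2984: 1, 2, 4, 8, 373, 746, 1492, 2984
Sum = 1 + 2 + 4 + 8 + 373 + 746 + 1492 + 2984 = 5610

σ(2984) = 5610


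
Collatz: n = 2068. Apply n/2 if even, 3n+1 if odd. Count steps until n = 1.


2068 → 1034 → 517 → 1552 → 776 → 388 → 194 → 97 → 292 → 146 → 73 → 220 → 110 → 55 → 166 → 83 → 250 → 125 → 376 → 188 → 94 → 47 → 142 → 71 → 214 → 107 → 322 → 161 → 484 → 242 → 121 → 364 → 182 → 91 → 274 → 137 → 412 → 206 → 103 → 310 → 155 → 466 → 233 → 700 → 350 → 175 → 526 → 263 → 790 → 395 → 1186 → 593 → 1780 → 890 → 445 → 1336 → 668 → 334 → 167 → 502 → 251 → 754 → 377 → 1132 → 566 → 283 → 850 → 425 → 1276 → 638 → 319 → 958 → 479 → 1438 → 719 → 2158 → 1079 → 3238 → 1619 → 4858 → 2429 → 7288 → 3644 → 1822 → 911 → 2734 → 1367 → 4102 → 2051 → 6154 → 3077 → 9232 → 4616 → 2308 → 1154 → 577 → 1732 → 866 → 433 → 1300 → 650 → 325 → 976 → 488 → 244 → 122 → 61 → 184 → 92 → 46 → 23 → 70 → 35 → 106 → 53 → 160 → 80 → 40 → 20 → 10 → 5 → 16 → 8 → 4 → 2 → 1
Total steps = 125

125 steps


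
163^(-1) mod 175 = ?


Use the extended Euclidean algorithm on (175, 163); each row r = 175*s + 163*t:
r=175, s=1, t=0
r=163, s=0, t=1
q=1: r=12, s=1, t=-1   [175*(1) + 163*(-1) = 12]
q=13: r=7, s=-13, t=14   [175*(-13) + 163*(14) = 7]
q=1: r=5, s=14, t=-15   [175*(14) + 163*(-15) = 5]
q=1: r=2, s=-27, t=29   [175*(-27) + 163*(29) = 2]
q=2: r=1, s=68, t=-73   [175*(68) + 163*(-73) = 1]
q=2: r=0, s=-163, t=175   [175*(-163) + 163*(175) = 0]
GCD = 1 with t = -73, so 163*(-73) ≡ 1 (mod 175)
Inverse = -73 mod 175 = 102
Check: 163 * 102 = 16626 ≡ 1 (mod 175)

163^(-1) ≡ 102 (mod 175)


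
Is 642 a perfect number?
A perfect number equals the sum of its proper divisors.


Proper divisors of 642: 1, 2, 3, 6, 107, 214, 321
Sum = 1 + 2 + 3 + 6 + 107 + 214 + 321 = 654

No, 642 is not perfect (654 ≠ 642)


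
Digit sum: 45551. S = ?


4 + 5 + 5 + 5 + 1 = 20


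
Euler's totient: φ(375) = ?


375 = 3 × 5^3
Prime factors: 3, 5
φ(375) = 375 × (1-1/3) × (1-1/5)
= 375 × 2/3 × 4/5 = 200

φ(375) = 200


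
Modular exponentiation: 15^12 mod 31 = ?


15^1 mod 31 = 15
15^2 mod 31 = 8
15^3 mod 31 = 27
15^4 mod 31 = 2
15^5 mod 31 = 30
15^6 mod 31 = 16
15^7 mod 31 = 23
15^8 mod 31 = 4
15^9 mod 31 = 29
15^10 mod 31 = 1
15^11 mod 31 = 15
15^12 mod 31 = 8


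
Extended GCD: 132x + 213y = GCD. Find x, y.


Tabular extended Euclidean (each row: r = 132*s + 213*t):
r=132, s=1, t=0
r=213, s=0, t=1
q=0: r=132, s=1, t=0   [132*(1) + 213*(0) = 132]
q=1: r=81, s=-1, t=1   [132*(-1) + 213*(1) = 81]
q=1: r=51, s=2, t=-1   [132*(2) + 213*(-1) = 51]
q=1: r=30, s=-3, t=2   [132*(-3) + 213*(2) = 30]
q=1: r=21, s=5, t=-3   [132*(5) + 213*(-3) = 21]
q=1: r=9, s=-8, t=5   [132*(-8) + 213*(5) = 9]
q=2: r=3, s=21, t=-13   [132*(21) + 213*(-13) = 3]
q=3: r=0, s=-71, t=44   [132*(-71) + 213*(44) = 0]
GCD = 3; from the row with r=3: x=21, y=-13
Check: 132*(21) + 213*(-13) = 2772 - 2769 = 3

GCD = 3, x = 21, y = -13


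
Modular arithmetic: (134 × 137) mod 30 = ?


134 × 137 = 18358
18358 mod 30 = 28


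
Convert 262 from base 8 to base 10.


262 (base 8) = 178 (decimal)
178 (decimal) = 178 (base 10)


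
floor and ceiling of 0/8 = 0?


0/8 = 0
floor = 0
ceil = 0

floor = 0, ceil = 0


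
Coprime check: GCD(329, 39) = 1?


Euclidean algorithm:
329 = 8 * 39 + 17
39 = 2 * 17 + 5
17 = 3 * 5 + 2
5 = 2 * 2 + 1
2 = 2 * 1 + 0
GCD(329, 39) = 1

Yes, coprime (GCD = 1)


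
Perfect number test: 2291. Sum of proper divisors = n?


Proper divisors of 2291: 1, 29, 79
Sum = 1 + 29 + 79 = 109

No, 2291 is not perfect (109 ≠ 2291)


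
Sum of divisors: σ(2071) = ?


Divisors of 2071: 1, 19, 109, 2071
Sum = 1 + 19 + 109 + 2071 = 2200

σ(2071) = 2200


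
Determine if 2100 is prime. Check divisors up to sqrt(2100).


2100 / 2 = 1050 (exact division)
2100 is NOT prime.

No, 2100 is not prime


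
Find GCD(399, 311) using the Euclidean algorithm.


399 = 1 * 311 + 88
311 = 3 * 88 + 47
88 = 1 * 47 + 41
47 = 1 * 41 + 6
41 = 6 * 6 + 5
6 = 1 * 5 + 1
5 = 5 * 1 + 0
GCD = 1


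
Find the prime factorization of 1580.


1580 / 2 = 790
790 / 2 = 395
395 / 5 = 79
79 / 79 = 1
1580 = 2^2 × 5 × 79


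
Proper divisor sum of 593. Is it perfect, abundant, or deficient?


Proper divisors: 1
Sum = 1 = 1
1 < 593 → deficient

s(593) = 1 (deficient)


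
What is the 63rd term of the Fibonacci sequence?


Sequence: 1, 1, 2, 3, 5, 8, 13, 21, 34, 55, 89, 144, 233, 377, 610, 987, 1597, 2584, 4181, 6765, 10946, 17711, 28657, 46368, 75025, 121393, 196418, 317811, 514229, 832040, 1346269, 2178309, 3524578, 5702887, 9227465, 14930352, 24157817, 39088169, 63245986, 102334155, 165580141, 267914296, 433494437, 701408733, 1134903170, 1836311903, 2971215073, 4807526976, 7778742049, 12586269025, 20365011074, 32951280099, 53316291173, 86267571272, 139583862445, 225851433717, 365435296162, 591286729879, 956722026041, 1548008755920, 2504730781961, 4052739537881, 6557470319842
F(63) = 6557470319842


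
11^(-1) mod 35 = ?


Use the extended Euclidean algorithm on (35, 11); each row r = 35*s + 11*t:
r=35, s=1, t=0
r=11, s=0, t=1
q=3: r=2, s=1, t=-3   [35*(1) + 11*(-3) = 2]
q=5: r=1, s=-5, t=16   [35*(-5) + 11*(16) = 1]
q=2: r=0, s=11, t=-35   [35*(11) + 11*(-35) = 0]
GCD = 1 with t = 16, so 11*(16) ≡ 1 (mod 35)
Inverse = 16 mod 35 = 16
Check: 11 * 16 = 176 ≡ 1 (mod 35)

11^(-1) ≡ 16 (mod 35)


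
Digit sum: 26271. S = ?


2 + 6 + 2 + 7 + 1 = 18


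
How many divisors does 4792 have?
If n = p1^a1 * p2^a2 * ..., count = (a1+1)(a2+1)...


4792 = 2^3 × 599^1
d(4792) = (3+1) × (1+1) = 8

8 divisors


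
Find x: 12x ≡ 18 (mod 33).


GCD(12, 33) = 3 divides 18
Divide: 4x ≡ 6 (mod 11)
x ≡ 7 (mod 11)


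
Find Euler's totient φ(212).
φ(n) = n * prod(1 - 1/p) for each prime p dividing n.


212 = 2^2 × 53
Prime factors: 2, 53
φ(212) = 212 × (1-1/2) × (1-1/53)
= 212 × 1/2 × 52/53 = 104

φ(212) = 104


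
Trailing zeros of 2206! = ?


floor(2206/5) = 441
floor(2206/25) = 88
floor(2206/125) = 17
floor(2206/625) = 3
Total = 549

549 trailing zeros


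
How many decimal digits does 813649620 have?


813649620 has 9 digits in base 10
floor(log10(813649620)) + 1 = floor(8.9104) + 1 = 9

9 digits (base 10)


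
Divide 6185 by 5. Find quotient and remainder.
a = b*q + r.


6185 = 5 * 1237 + 0
Check: 6185 + 0 = 6185

q = 1237, r = 0


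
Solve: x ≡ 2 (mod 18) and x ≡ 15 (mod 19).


M = 18*19 = 342
M1 = M/18 = 19, M2 = M/19 = 18
M1^(-1) mod 18 = 1, M2^(-1) mod 19 = 18
x = 2*19*1 + 15*18*18 = 4898
4898 mod 342 = 110
Check: 110 mod 18 = 2 ✓, 110 mod 19 = 15 ✓

x ≡ 110 (mod 342)


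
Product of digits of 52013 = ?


5 × 2 × 0 × 1 × 3 = 0


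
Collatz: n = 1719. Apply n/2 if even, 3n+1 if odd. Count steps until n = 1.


1719 → 5158 → 2579 → 7738 → 3869 → 11608 → 5804 → 2902 → 1451 → 4354 → 2177 → 6532 → 3266 → 1633 → 4900 → 2450 → 1225 → 3676 → 1838 → 919 → 2758 → 1379 → 4138 → 2069 → 6208 → 3104 → 1552 → 776 → 388 → 194 → 97 → 292 → 146 → 73 → 220 → 110 → 55 → 166 → 83 → 250 → 125 → 376 → 188 → 94 → 47 → 142 → 71 → 214 → 107 → 322 → 161 → 484 → 242 → 121 → 364 → 182 → 91 → 274 → 137 → 412 → 206 → 103 → 310 → 155 → 466 → 233 → 700 → 350 → 175 → 526 → 263 → 790 → 395 → 1186 → 593 → 1780 → 890 → 445 → 1336 → 668 → 334 → 167 → 502 → 251 → 754 → 377 → 1132 → 566 → 283 → 850 → 425 → 1276 → 638 → 319 → 958 → 479 → 1438 → 719 → 2158 → 1079 → 3238 → 1619 → 4858 → 2429 → 7288 → 3644 → 1822 → 911 → 2734 → 1367 → 4102 → 2051 → 6154 → 3077 → 9232 → 4616 → 2308 → 1154 → 577 → 1732 → 866 → 433 → 1300 → 650 → 325 → 976 → 488 → 244 → 122 → 61 → 184 → 92 → 46 → 23 → 70 → 35 → 106 → 53 → 160 → 80 → 40 → 20 → 10 → 5 → 16 → 8 → 4 → 2 → 1
Total steps = 148

148 steps


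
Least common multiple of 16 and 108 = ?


GCD(16, 108) = 4
LCM = 16*108/4 = 1728/4 = 432

LCM = 432


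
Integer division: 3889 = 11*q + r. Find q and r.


3889 = 11 * 353 + 6
Check: 3883 + 6 = 3889

q = 353, r = 6


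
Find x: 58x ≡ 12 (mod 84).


GCD(58, 84) = 2 divides 12
Divide: 29x ≡ 6 (mod 42)
x ≡ 6 (mod 42)


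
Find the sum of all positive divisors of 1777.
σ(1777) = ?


Divisors of 1777: 1, 1777
Sum = 1 + 1777 = 1778

σ(1777) = 1778


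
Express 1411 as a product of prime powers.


1411 / 17 = 83
83 / 83 = 1
1411 = 17 × 83


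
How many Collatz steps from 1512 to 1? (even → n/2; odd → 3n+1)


1512 → 756 → 378 → 189 → 568 → 284 → 142 → 71 → 214 → 107 → 322 → 161 → 484 → 242 → 121 → 364 → 182 → 91 → 274 → 137 → 412 → 206 → 103 → 310 → 155 → 466 → 233 → 700 → 350 → 175 → 526 → 263 → 790 → 395 → 1186 → 593 → 1780 → 890 → 445 → 1336 → 668 → 334 → 167 → 502 → 251 → 754 → 377 → 1132 → 566 → 283 → 850 → 425 → 1276 → 638 → 319 → 958 → 479 → 1438 → 719 → 2158 → 1079 → 3238 → 1619 → 4858 → 2429 → 7288 → 3644 → 1822 → 911 → 2734 → 1367 → 4102 → 2051 → 6154 → 3077 → 9232 → 4616 → 2308 → 1154 → 577 → 1732 → 866 → 433 → 1300 → 650 → 325 → 976 → 488 → 244 → 122 → 61 → 184 → 92 → 46 → 23 → 70 → 35 → 106 → 53 → 160 → 80 → 40 → 20 → 10 → 5 → 16 → 8 → 4 → 2 → 1
Total steps = 109

109 steps


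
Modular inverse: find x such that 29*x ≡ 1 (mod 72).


Use the extended Euclidean algorithm on (72, 29); each row r = 72*s + 29*t:
r=72, s=1, t=0
r=29, s=0, t=1
q=2: r=14, s=1, t=-2   [72*(1) + 29*(-2) = 14]
q=2: r=1, s=-2, t=5   [72*(-2) + 29*(5) = 1]
q=14: r=0, s=29, t=-72   [72*(29) + 29*(-72) = 0]
GCD = 1 with t = 5, so 29*(5) ≡ 1 (mod 72)
Inverse = 5 mod 72 = 5
Check: 29 * 5 = 145 ≡ 1 (mod 72)

29^(-1) ≡ 5 (mod 72)


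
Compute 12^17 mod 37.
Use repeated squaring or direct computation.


12^1 mod 37 = 12
12^2 mod 37 = 33
12^3 mod 37 = 26
12^4 mod 37 = 16
12^5 mod 37 = 7
12^6 mod 37 = 10
12^7 mod 37 = 9
12^8 mod 37 = 34
12^9 mod 37 = 1
12^10 mod 37 = 12
12^11 mod 37 = 33
12^12 mod 37 = 26
12^13 mod 37 = 16
12^14 mod 37 = 7
12^15 mod 37 = 10
12^16 mod 37 = 9
12^17 mod 37 = 34


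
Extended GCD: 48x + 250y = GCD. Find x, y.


Tabular extended Euclidean (each row: r = 48*s + 250*t):
r=48, s=1, t=0
r=250, s=0, t=1
q=0: r=48, s=1, t=0   [48*(1) + 250*(0) = 48]
q=5: r=10, s=-5, t=1   [48*(-5) + 250*(1) = 10]
q=4: r=8, s=21, t=-4   [48*(21) + 250*(-4) = 8]
q=1: r=2, s=-26, t=5   [48*(-26) + 250*(5) = 2]
q=4: r=0, s=125, t=-24   [48*(125) + 250*(-24) = 0]
GCD = 2; from the row with r=2: x=-26, y=5
Check: 48*(-26) + 250*(5) = -1248 + 1250 = 2

GCD = 2, x = -26, y = 5


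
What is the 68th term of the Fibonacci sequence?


Sequence: 1, 1, 2, 3, 5, 8, 13, 21, 34, 55, 89, 144, 233, 377, 610, 987, 1597, 2584, 4181, 6765, 10946, 17711, 28657, 46368, 75025, 121393, 196418, 317811, 514229, 832040, 1346269, 2178309, 3524578, 5702887, 9227465, 14930352, 24157817, 39088169, 63245986, 102334155, 165580141, 267914296, 433494437, 701408733, 1134903170, 1836311903, 2971215073, 4807526976, 7778742049, 12586269025, 20365011074, 32951280099, 53316291173, 86267571272, 139583862445, 225851433717, 365435296162, 591286729879, 956722026041, 1548008755920, 2504730781961, 4052739537881, 6557470319842, 10610209857723, 17167680177565, 27777890035288, 44945570212853, 72723460248141
F(68) = 72723460248141


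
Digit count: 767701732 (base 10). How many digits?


767701732 has 9 digits in base 10
floor(log10(767701732)) + 1 = floor(8.8852) + 1 = 9

9 digits (base 10)


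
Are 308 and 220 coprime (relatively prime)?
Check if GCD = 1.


Euclidean algorithm:
308 = 1 * 220 + 88
220 = 2 * 88 + 44
88 = 2 * 44 + 0
GCD(308, 220) = 44

No, not coprime (GCD = 44)


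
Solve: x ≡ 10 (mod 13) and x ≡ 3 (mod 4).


M = 13*4 = 52
M1 = M/13 = 4, M2 = M/4 = 13
M1^(-1) mod 13 = 10, M2^(-1) mod 4 = 1
x = 10*4*10 + 3*13*1 = 439
439 mod 52 = 23
Check: 23 mod 13 = 10 ✓, 23 mod 4 = 3 ✓

x ≡ 23 (mod 52)


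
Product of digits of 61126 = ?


6 × 1 × 1 × 2 × 6 = 72


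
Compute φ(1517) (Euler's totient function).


1517 = 37 × 41
Prime factors: 37, 41
φ(1517) = 1517 × (1-1/37) × (1-1/41)
= 1517 × 36/37 × 40/41 = 1440

φ(1517) = 1440


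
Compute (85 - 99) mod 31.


85 - 99 = -14
-14 mod 31 = 17


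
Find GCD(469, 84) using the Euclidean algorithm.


469 = 5 * 84 + 49
84 = 1 * 49 + 35
49 = 1 * 35 + 14
35 = 2 * 14 + 7
14 = 2 * 7 + 0
GCD = 7


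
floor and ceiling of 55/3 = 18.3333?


55/3 = 18.3333
floor = 18
ceil = 19

floor = 18, ceil = 19


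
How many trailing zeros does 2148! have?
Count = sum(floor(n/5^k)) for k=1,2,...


floor(2148/5) = 429
floor(2148/25) = 85
floor(2148/125) = 17
floor(2148/625) = 3
Total = 534

534 trailing zeros


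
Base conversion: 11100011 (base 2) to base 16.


11100011 (base 2) = 227 (decimal)
227 (decimal) = E3 (base 16)


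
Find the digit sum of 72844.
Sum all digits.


7 + 2 + 8 + 4 + 4 = 25


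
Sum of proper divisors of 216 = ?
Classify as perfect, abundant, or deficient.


Proper divisors: 1, 2, 3, 4, 6, 8, 9, 12, 18, 24, 27, 36, 54, 72, 108
Sum = 1 + 2 + 3 + 4 + 6 + 8 + 9 + 12 + 18 + 24 + 27 + 36 + 54 + 72 + 108 = 384
384 > 216 → abundant

s(216) = 384 (abundant)


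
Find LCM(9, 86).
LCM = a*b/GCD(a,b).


GCD(9, 86) = 1
LCM = 9*86/1 = 774/1 = 774

LCM = 774


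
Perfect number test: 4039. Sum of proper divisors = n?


Proper divisors of 4039: 1, 7, 577
Sum = 1 + 7 + 577 = 585

No, 4039 is not perfect (585 ≠ 4039)


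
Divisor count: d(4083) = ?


4083 = 3^1 × 1361^1
d(4083) = (1+1) × (1+1) = 4

4 divisors


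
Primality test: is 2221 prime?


Check divisors up to sqrt(2221) = 47.1275
No divisors found.
2221 is prime.

Yes, 2221 is prime


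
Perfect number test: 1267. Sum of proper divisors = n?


Proper divisors of 1267: 1, 7, 181
Sum = 1 + 7 + 181 = 189

No, 1267 is not perfect (189 ≠ 1267)


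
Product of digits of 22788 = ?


2 × 2 × 7 × 8 × 8 = 1792


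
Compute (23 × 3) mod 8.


23 × 3 = 69
69 mod 8 = 5


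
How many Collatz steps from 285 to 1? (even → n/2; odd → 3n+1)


285 → 856 → 428 → 214 → 107 → 322 → 161 → 484 → 242 → 121 → 364 → 182 → 91 → 274 → 137 → 412 → 206 → 103 → 310 → 155 → 466 → 233 → 700 → 350 → 175 → 526 → 263 → 790 → 395 → 1186 → 593 → 1780 → 890 → 445 → 1336 → 668 → 334 → 167 → 502 → 251 → 754 → 377 → 1132 → 566 → 283 → 850 → 425 → 1276 → 638 → 319 → 958 → 479 → 1438 → 719 → 2158 → 1079 → 3238 → 1619 → 4858 → 2429 → 7288 → 3644 → 1822 → 911 → 2734 → 1367 → 4102 → 2051 → 6154 → 3077 → 9232 → 4616 → 2308 → 1154 → 577 → 1732 → 866 → 433 → 1300 → 650 → 325 → 976 → 488 → 244 → 122 → 61 → 184 → 92 → 46 → 23 → 70 → 35 → 106 → 53 → 160 → 80 → 40 → 20 → 10 → 5 → 16 → 8 → 4 → 2 → 1
Total steps = 104

104 steps


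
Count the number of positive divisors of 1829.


1829 = 31^1 × 59^1
d(1829) = (1+1) × (1+1) = 4

4 divisors


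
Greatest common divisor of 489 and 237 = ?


489 = 2 * 237 + 15
237 = 15 * 15 + 12
15 = 1 * 12 + 3
12 = 4 * 3 + 0
GCD = 3


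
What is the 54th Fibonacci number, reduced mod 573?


F(k) mod 573 for k=1..54:
1, 1, 2, 3, 5, 8, 13, 21, 34, 55, 89, 144, 233, 377, 37, 414, 451, 292, 170, 462, 59, 521, 7, 528, 535, 490, 452, 369, 248, 44, 292, 336, 55, 391, 446, 264, 137, 401, 538, 366, 331, 124, 455, 6, 461, 467, 355, 249, 31, 280, 311, 18, 329, 347
F(54) mod 573 = 347


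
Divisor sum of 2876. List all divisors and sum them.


Divisors of 2876: 1, 2, 4, 719, 1438, 2876
Sum = 1 + 2 + 4 + 719 + 1438 + 2876 = 5040

σ(2876) = 5040


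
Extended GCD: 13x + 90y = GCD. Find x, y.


Tabular extended Euclidean (each row: r = 13*s + 90*t):
r=13, s=1, t=0
r=90, s=0, t=1
q=0: r=13, s=1, t=0   [13*(1) + 90*(0) = 13]
q=6: r=12, s=-6, t=1   [13*(-6) + 90*(1) = 12]
q=1: r=1, s=7, t=-1   [13*(7) + 90*(-1) = 1]
q=12: r=0, s=-90, t=13   [13*(-90) + 90*(13) = 0]
GCD = 1; from the row with r=1: x=7, y=-1
Check: 13*(7) + 90*(-1) = 91 - 90 = 1

GCD = 1, x = 7, y = -1


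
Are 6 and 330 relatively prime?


Euclidean algorithm:
330 = 55 * 6 + 0
GCD(6, 330) = 6

No, not coprime (GCD = 6)


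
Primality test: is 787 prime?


Check divisors up to sqrt(787) = 28.0535
No divisors found.
787 is prime.

Yes, 787 is prime


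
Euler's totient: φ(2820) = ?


2820 = 2^2 × 3 × 5 × 47
Prime factors: 2, 3, 5, 47
φ(2820) = 2820 × (1-1/2) × (1-1/3) × (1-1/5) × (1-1/47)
= 2820 × 1/2 × 2/3 × 4/5 × 46/47 = 736

φ(2820) = 736


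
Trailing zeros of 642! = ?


floor(642/5) = 128
floor(642/25) = 25
floor(642/125) = 5
floor(642/625) = 1
Total = 159

159 trailing zeros


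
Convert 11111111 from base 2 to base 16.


11111111 (base 2) = 255 (decimal)
255 (decimal) = FF (base 16)


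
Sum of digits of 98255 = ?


9 + 8 + 2 + 5 + 5 = 29


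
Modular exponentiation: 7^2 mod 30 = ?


7^1 mod 30 = 7
7^2 mod 30 = 19


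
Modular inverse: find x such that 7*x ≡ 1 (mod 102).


Use the extended Euclidean algorithm on (102, 7); each row r = 102*s + 7*t:
r=102, s=1, t=0
r=7, s=0, t=1
q=14: r=4, s=1, t=-14   [102*(1) + 7*(-14) = 4]
q=1: r=3, s=-1, t=15   [102*(-1) + 7*(15) = 3]
q=1: r=1, s=2, t=-29   [102*(2) + 7*(-29) = 1]
q=3: r=0, s=-7, t=102   [102*(-7) + 7*(102) = 0]
GCD = 1 with t = -29, so 7*(-29) ≡ 1 (mod 102)
Inverse = -29 mod 102 = 73
Check: 7 * 73 = 511 ≡ 1 (mod 102)

7^(-1) ≡ 73 (mod 102)


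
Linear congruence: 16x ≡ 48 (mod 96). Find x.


GCD(16, 96) = 16 divides 48
Divide: 1x ≡ 3 (mod 6)
x ≡ 3 (mod 6)


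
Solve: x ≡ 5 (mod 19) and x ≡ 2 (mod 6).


M = 19*6 = 114
M1 = M/19 = 6, M2 = M/6 = 19
M1^(-1) mod 19 = 16, M2^(-1) mod 6 = 1
x = 5*6*16 + 2*19*1 = 518
518 mod 114 = 62
Check: 62 mod 19 = 5 ✓, 62 mod 6 = 2 ✓

x ≡ 62 (mod 114)


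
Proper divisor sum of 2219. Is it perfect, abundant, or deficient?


Proper divisors: 1, 7, 317
Sum = 1 + 7 + 317 = 325
325 < 2219 → deficient

s(2219) = 325 (deficient)


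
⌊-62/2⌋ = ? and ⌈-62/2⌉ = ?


-62/2 = -31.0000
floor = -31
ceil = -31

floor = -31, ceil = -31


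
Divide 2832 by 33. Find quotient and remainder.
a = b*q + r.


2832 = 33 * 85 + 27
Check: 2805 + 27 = 2832

q = 85, r = 27


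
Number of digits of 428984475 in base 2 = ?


428984475 in base 2 = 11001100100011100100010011011
Number of digits = 29

29 digits (base 2)


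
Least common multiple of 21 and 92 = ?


GCD(21, 92) = 1
LCM = 21*92/1 = 1932/1 = 1932

LCM = 1932


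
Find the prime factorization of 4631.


4631 / 11 = 421
421 / 421 = 1
4631 = 11 × 421


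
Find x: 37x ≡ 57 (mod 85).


GCD(37, 85) = 1, unique solution
a^(-1) mod 85 = 23
x = 23 * 57 mod 85 = 36

x ≡ 36 (mod 85)


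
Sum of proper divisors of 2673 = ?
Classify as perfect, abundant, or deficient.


Proper divisors: 1, 3, 9, 11, 27, 33, 81, 99, 243, 297, 891
Sum = 1 + 3 + 9 + 11 + 27 + 33 + 81 + 99 + 243 + 297 + 891 = 1695
1695 < 2673 → deficient

s(2673) = 1695 (deficient)


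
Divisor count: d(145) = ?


145 = 5^1 × 29^1
d(145) = (1+1) × (1+1) = 4

4 divisors


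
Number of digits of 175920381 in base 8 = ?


175920381 in base 8 = 1237052375
Number of digits = 10

10 digits (base 8)


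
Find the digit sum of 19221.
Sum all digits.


1 + 9 + 2 + 2 + 1 = 15


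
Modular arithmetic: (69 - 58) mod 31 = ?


69 - 58 = 11
11 mod 31 = 11


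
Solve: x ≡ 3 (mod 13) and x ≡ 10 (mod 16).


M = 13*16 = 208
M1 = M/13 = 16, M2 = M/16 = 13
M1^(-1) mod 13 = 9, M2^(-1) mod 16 = 5
x = 3*16*9 + 10*13*5 = 1082
1082 mod 208 = 42
Check: 42 mod 13 = 3 ✓, 42 mod 16 = 10 ✓

x ≡ 42 (mod 208)


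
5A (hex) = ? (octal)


5A (base 16) = 90 (decimal)
90 (decimal) = 132 (base 8)


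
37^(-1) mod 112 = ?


Use the extended Euclidean algorithm on (112, 37); each row r = 112*s + 37*t:
r=112, s=1, t=0
r=37, s=0, t=1
q=3: r=1, s=1, t=-3   [112*(1) + 37*(-3) = 1]
q=37: r=0, s=-37, t=112   [112*(-37) + 37*(112) = 0]
GCD = 1 with t = -3, so 37*(-3) ≡ 1 (mod 112)
Inverse = -3 mod 112 = 109
Check: 37 * 109 = 4033 ≡ 1 (mod 112)

37^(-1) ≡ 109 (mod 112)


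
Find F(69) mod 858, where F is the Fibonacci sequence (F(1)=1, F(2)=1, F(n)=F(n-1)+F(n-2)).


F(k) mod 858 for k=1..69:
1, 1, 2, 3, 5, 8, 13, 21, 34, 55, 89, 144, 233, 377, 610, 129, 739, 10, 749, 759, 650, 551, 343, 36, 379, 415, 794, 351, 287, 638, 67, 705, 772, 619, 533, 294, 827, 263, 232, 495, 727, 364, 233, 597, 830, 569, 541, 252, 793, 187, 122, 309, 431, 740, 313, 195, 508, 703, 353, 198, 551, 749, 442, 333, 775, 250, 167, 417, 584
F(69) mod 858 = 584


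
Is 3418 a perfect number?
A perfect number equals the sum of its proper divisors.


Proper divisors of 3418: 1, 2, 1709
Sum = 1 + 2 + 1709 = 1712

No, 3418 is not perfect (1712 ≠ 3418)


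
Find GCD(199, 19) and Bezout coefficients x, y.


Tabular extended Euclidean (each row: r = 199*s + 19*t):
r=199, s=1, t=0
r=19, s=0, t=1
q=10: r=9, s=1, t=-10   [199*(1) + 19*(-10) = 9]
q=2: r=1, s=-2, t=21   [199*(-2) + 19*(21) = 1]
q=9: r=0, s=19, t=-199   [199*(19) + 19*(-199) = 0]
GCD = 1; from the row with r=1: x=-2, y=21
Check: 199*(-2) + 19*(21) = -398 + 399 = 1

GCD = 1, x = -2, y = 21


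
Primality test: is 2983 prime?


2983 / 19 = 157 (exact division)
2983 is NOT prime.

No, 2983 is not prime


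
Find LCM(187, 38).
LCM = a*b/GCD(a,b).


GCD(187, 38) = 1
LCM = 187*38/1 = 7106/1 = 7106

LCM = 7106


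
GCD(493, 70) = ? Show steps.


493 = 7 * 70 + 3
70 = 23 * 3 + 1
3 = 3 * 1 + 0
GCD = 1


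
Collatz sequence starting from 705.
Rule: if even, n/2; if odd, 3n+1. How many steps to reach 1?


705 → 2116 → 1058 → 529 → 1588 → 794 → 397 → 1192 → 596 → 298 → 149 → 448 → 224 → 112 → 56 → 28 → 14 → 7 → 22 → 11 → 34 → 17 → 52 → 26 → 13 → 40 → 20 → 10 → 5 → 16 → 8 → 4 → 2 → 1
Total steps = 33

33 steps


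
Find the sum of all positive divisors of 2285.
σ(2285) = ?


Divisors of 2285: 1, 5, 457, 2285
Sum = 1 + 5 + 457 + 2285 = 2748

σ(2285) = 2748


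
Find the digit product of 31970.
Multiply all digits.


3 × 1 × 9 × 7 × 0 = 0


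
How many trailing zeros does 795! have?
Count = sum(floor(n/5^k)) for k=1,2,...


floor(795/5) = 159
floor(795/25) = 31
floor(795/125) = 6
floor(795/625) = 1
Total = 197

197 trailing zeros


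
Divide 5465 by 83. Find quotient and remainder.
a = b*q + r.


5465 = 83 * 65 + 70
Check: 5395 + 70 = 5465

q = 65, r = 70


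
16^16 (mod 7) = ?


16^1 mod 7 = 2
16^2 mod 7 = 4
16^3 mod 7 = 1
16^4 mod 7 = 2
16^5 mod 7 = 4
16^6 mod 7 = 1
16^7 mod 7 = 2
16^8 mod 7 = 4
16^9 mod 7 = 1
16^10 mod 7 = 2
16^11 mod 7 = 4
16^12 mod 7 = 1
16^13 mod 7 = 2
16^14 mod 7 = 4
16^15 mod 7 = 1
16^16 mod 7 = 2


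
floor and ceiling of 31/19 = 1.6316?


31/19 = 1.6316
floor = 1
ceil = 2

floor = 1, ceil = 2


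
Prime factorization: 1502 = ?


1502 / 2 = 751
751 / 751 = 1
1502 = 2 × 751


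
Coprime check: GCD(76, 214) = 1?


Euclidean algorithm:
214 = 2 * 76 + 62
76 = 1 * 62 + 14
62 = 4 * 14 + 6
14 = 2 * 6 + 2
6 = 3 * 2 + 0
GCD(76, 214) = 2

No, not coprime (GCD = 2)


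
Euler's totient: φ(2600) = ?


2600 = 2^3 × 5^2 × 13
Prime factors: 2, 5, 13
φ(2600) = 2600 × (1-1/2) × (1-1/5) × (1-1/13)
= 2600 × 1/2 × 4/5 × 12/13 = 960

φ(2600) = 960


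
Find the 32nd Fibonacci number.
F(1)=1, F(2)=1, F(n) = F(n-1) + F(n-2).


Sequence: 1, 1, 2, 3, 5, 8, 13, 21, 34, 55, 89, 144, 233, 377, 610, 987, 1597, 2584, 4181, 6765, 10946, 17711, 28657, 46368, 75025, 121393, 196418, 317811, 514229, 832040, 1346269, 2178309
F(32) = 2178309


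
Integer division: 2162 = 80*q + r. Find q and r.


2162 = 80 * 27 + 2
Check: 2160 + 2 = 2162

q = 27, r = 2


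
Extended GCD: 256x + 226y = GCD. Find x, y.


Tabular extended Euclidean (each row: r = 256*s + 226*t):
r=256, s=1, t=0
r=226, s=0, t=1
q=1: r=30, s=1, t=-1   [256*(1) + 226*(-1) = 30]
q=7: r=16, s=-7, t=8   [256*(-7) + 226*(8) = 16]
q=1: r=14, s=8, t=-9   [256*(8) + 226*(-9) = 14]
q=1: r=2, s=-15, t=17   [256*(-15) + 226*(17) = 2]
q=7: r=0, s=113, t=-128   [256*(113) + 226*(-128) = 0]
GCD = 2; from the row with r=2: x=-15, y=17
Check: 256*(-15) + 226*(17) = -3840 + 3842 = 2

GCD = 2, x = -15, y = 17


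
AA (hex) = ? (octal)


AA (base 16) = 170 (decimal)
170 (decimal) = 252 (base 8)


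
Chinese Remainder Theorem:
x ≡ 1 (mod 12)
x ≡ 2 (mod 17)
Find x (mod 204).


M = 12*17 = 204
M1 = M/12 = 17, M2 = M/17 = 12
M1^(-1) mod 12 = 5, M2^(-1) mod 17 = 10
x = 1*17*5 + 2*12*10 = 325
325 mod 204 = 121
Check: 121 mod 12 = 1 ✓, 121 mod 17 = 2 ✓

x ≡ 121 (mod 204)


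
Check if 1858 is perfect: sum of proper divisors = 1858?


Proper divisors of 1858: 1, 2, 929
Sum = 1 + 2 + 929 = 932

No, 1858 is not perfect (932 ≠ 1858)


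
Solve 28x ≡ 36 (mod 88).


GCD(28, 88) = 4 divides 36
Divide: 7x ≡ 9 (mod 22)
x ≡ 17 (mod 22)


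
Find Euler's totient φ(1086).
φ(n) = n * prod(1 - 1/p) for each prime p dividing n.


1086 = 2 × 3 × 181
Prime factors: 2, 3, 181
φ(1086) = 1086 × (1-1/2) × (1-1/3) × (1-1/181)
= 1086 × 1/2 × 2/3 × 180/181 = 360

φ(1086) = 360


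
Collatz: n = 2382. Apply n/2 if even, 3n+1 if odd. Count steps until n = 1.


2382 → 1191 → 3574 → 1787 → 5362 → 2681 → 8044 → 4022 → 2011 → 6034 → 3017 → 9052 → 4526 → 2263 → 6790 → 3395 → 10186 → 5093 → 15280 → 7640 → 3820 → 1910 → 955 → 2866 → 1433 → 4300 → 2150 → 1075 → 3226 → 1613 → 4840 → 2420 → 1210 → 605 → 1816 → 908 → 454 → 227 → 682 → 341 → 1024 → 512 → 256 → 128 → 64 → 32 → 16 → 8 → 4 → 2 → 1
Total steps = 50

50 steps


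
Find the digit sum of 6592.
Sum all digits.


6 + 5 + 9 + 2 = 22


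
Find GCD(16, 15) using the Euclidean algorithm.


16 = 1 * 15 + 1
15 = 15 * 1 + 0
GCD = 1


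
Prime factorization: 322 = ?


322 / 2 = 161
161 / 7 = 23
23 / 23 = 1
322 = 2 × 7 × 23


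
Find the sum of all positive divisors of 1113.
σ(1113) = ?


Divisors of 1113: 1, 3, 7, 21, 53, 159, 371, 1113
Sum = 1 + 3 + 7 + 21 + 53 + 159 + 371 + 1113 = 1728

σ(1113) = 1728


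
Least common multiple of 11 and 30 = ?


GCD(11, 30) = 1
LCM = 11*30/1 = 330/1 = 330

LCM = 330


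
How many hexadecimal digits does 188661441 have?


188661441 in base 16 = B3EBEC1
Number of digits = 7

7 digits (base 16)


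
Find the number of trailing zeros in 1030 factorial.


floor(1030/5) = 206
floor(1030/25) = 41
floor(1030/125) = 8
floor(1030/625) = 1
Total = 256

256 trailing zeros


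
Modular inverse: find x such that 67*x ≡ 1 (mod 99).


Use the extended Euclidean algorithm on (99, 67); each row r = 99*s + 67*t:
r=99, s=1, t=0
r=67, s=0, t=1
q=1: r=32, s=1, t=-1   [99*(1) + 67*(-1) = 32]
q=2: r=3, s=-2, t=3   [99*(-2) + 67*(3) = 3]
q=10: r=2, s=21, t=-31   [99*(21) + 67*(-31) = 2]
q=1: r=1, s=-23, t=34   [99*(-23) + 67*(34) = 1]
q=2: r=0, s=67, t=-99   [99*(67) + 67*(-99) = 0]
GCD = 1 with t = 34, so 67*(34) ≡ 1 (mod 99)
Inverse = 34 mod 99 = 34
Check: 67 * 34 = 2278 ≡ 1 (mod 99)

67^(-1) ≡ 34 (mod 99)


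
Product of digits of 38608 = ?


3 × 8 × 6 × 0 × 8 = 0


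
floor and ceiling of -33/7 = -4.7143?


-33/7 = -4.7143
floor = -5
ceil = -4

floor = -5, ceil = -4


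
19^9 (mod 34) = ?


19^1 mod 34 = 19
19^2 mod 34 = 21
19^3 mod 34 = 25
19^4 mod 34 = 33
19^5 mod 34 = 15
19^6 mod 34 = 13
19^7 mod 34 = 9
19^8 mod 34 = 1
19^9 mod 34 = 19


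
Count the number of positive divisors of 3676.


3676 = 2^2 × 919^1
d(3676) = (2+1) × (1+1) = 6

6 divisors


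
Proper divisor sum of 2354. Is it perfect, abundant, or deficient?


Proper divisors: 1, 2, 11, 22, 107, 214, 1177
Sum = 1 + 2 + 11 + 22 + 107 + 214 + 1177 = 1534
1534 < 2354 → deficient

s(2354) = 1534 (deficient)


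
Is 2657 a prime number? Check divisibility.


Check divisors up to sqrt(2657) = 51.5461
No divisors found.
2657 is prime.

Yes, 2657 is prime


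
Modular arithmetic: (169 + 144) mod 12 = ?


169 + 144 = 313
313 mod 12 = 1


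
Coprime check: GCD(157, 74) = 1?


Euclidean algorithm:
157 = 2 * 74 + 9
74 = 8 * 9 + 2
9 = 4 * 2 + 1
2 = 2 * 1 + 0
GCD(157, 74) = 1

Yes, coprime (GCD = 1)


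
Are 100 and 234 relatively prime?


Euclidean algorithm:
234 = 2 * 100 + 34
100 = 2 * 34 + 32
34 = 1 * 32 + 2
32 = 16 * 2 + 0
GCD(100, 234) = 2

No, not coprime (GCD = 2)


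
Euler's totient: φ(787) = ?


787 = 787
Prime factors: 787
φ(787) = 787 × (1-1/787)
= 787 × 786/787 = 786

φ(787) = 786


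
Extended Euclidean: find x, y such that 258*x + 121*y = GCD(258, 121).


Tabular extended Euclidean (each row: r = 258*s + 121*t):
r=258, s=1, t=0
r=121, s=0, t=1
q=2: r=16, s=1, t=-2   [258*(1) + 121*(-2) = 16]
q=7: r=9, s=-7, t=15   [258*(-7) + 121*(15) = 9]
q=1: r=7, s=8, t=-17   [258*(8) + 121*(-17) = 7]
q=1: r=2, s=-15, t=32   [258*(-15) + 121*(32) = 2]
q=3: r=1, s=53, t=-113   [258*(53) + 121*(-113) = 1]
q=2: r=0, s=-121, t=258   [258*(-121) + 121*(258) = 0]
GCD = 1; from the row with r=1: x=53, y=-113
Check: 258*(53) + 121*(-113) = 13674 - 13673 = 1

GCD = 1, x = 53, y = -113


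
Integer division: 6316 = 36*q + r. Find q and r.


6316 = 36 * 175 + 16
Check: 6300 + 16 = 6316

q = 175, r = 16


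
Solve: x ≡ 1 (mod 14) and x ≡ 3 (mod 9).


M = 14*9 = 126
M1 = M/14 = 9, M2 = M/9 = 14
M1^(-1) mod 14 = 11, M2^(-1) mod 9 = 2
x = 1*9*11 + 3*14*2 = 183
183 mod 126 = 57
Check: 57 mod 14 = 1 ✓, 57 mod 9 = 3 ✓

x ≡ 57 (mod 126)


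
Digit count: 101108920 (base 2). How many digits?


101108920 in base 2 = 110000001101100110010111000
Number of digits = 27

27 digits (base 2)


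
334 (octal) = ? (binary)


334 (base 8) = 220 (decimal)
220 (decimal) = 11011100 (base 2)


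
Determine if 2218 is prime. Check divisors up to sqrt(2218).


2218 / 2 = 1109 (exact division)
2218 is NOT prime.

No, 2218 is not prime


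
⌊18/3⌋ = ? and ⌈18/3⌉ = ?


18/3 = 6.0000
floor = 6
ceil = 6

floor = 6, ceil = 6


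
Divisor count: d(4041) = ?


4041 = 3^2 × 449^1
d(4041) = (2+1) × (1+1) = 6

6 divisors


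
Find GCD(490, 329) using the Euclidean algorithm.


490 = 1 * 329 + 161
329 = 2 * 161 + 7
161 = 23 * 7 + 0
GCD = 7


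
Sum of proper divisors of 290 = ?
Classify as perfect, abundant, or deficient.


Proper divisors: 1, 2, 5, 10, 29, 58, 145
Sum = 1 + 2 + 5 + 10 + 29 + 58 + 145 = 250
250 < 290 → deficient

s(290) = 250 (deficient)


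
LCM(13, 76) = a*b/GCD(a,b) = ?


GCD(13, 76) = 1
LCM = 13*76/1 = 988/1 = 988

LCM = 988


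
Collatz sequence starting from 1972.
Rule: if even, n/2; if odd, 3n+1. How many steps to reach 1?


1972 → 986 → 493 → 1480 → 740 → 370 → 185 → 556 → 278 → 139 → 418 → 209 → 628 → 314 → 157 → 472 → 236 → 118 → 59 → 178 → 89 → 268 → 134 → 67 → 202 → 101 → 304 → 152 → 76 → 38 → 19 → 58 → 29 → 88 → 44 → 22 → 11 → 34 → 17 → 52 → 26 → 13 → 40 → 20 → 10 → 5 → 16 → 8 → 4 → 2 → 1
Total steps = 50

50 steps


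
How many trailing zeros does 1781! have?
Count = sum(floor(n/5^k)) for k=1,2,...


floor(1781/5) = 356
floor(1781/25) = 71
floor(1781/125) = 14
floor(1781/625) = 2
Total = 443

443 trailing zeros


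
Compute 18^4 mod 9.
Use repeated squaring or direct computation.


18^1 mod 9 = 0
18^2 mod 9 = 0
18^3 mod 9 = 0
18^4 mod 9 = 0


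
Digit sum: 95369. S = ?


9 + 5 + 3 + 6 + 9 = 32


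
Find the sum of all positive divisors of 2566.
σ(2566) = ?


Divisors of 2566: 1, 2, 1283, 2566
Sum = 1 + 2 + 1283 + 2566 = 3852

σ(2566) = 3852


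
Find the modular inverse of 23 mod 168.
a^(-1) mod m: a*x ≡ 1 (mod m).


Use the extended Euclidean algorithm on (168, 23); each row r = 168*s + 23*t:
r=168, s=1, t=0
r=23, s=0, t=1
q=7: r=7, s=1, t=-7   [168*(1) + 23*(-7) = 7]
q=3: r=2, s=-3, t=22   [168*(-3) + 23*(22) = 2]
q=3: r=1, s=10, t=-73   [168*(10) + 23*(-73) = 1]
q=2: r=0, s=-23, t=168   [168*(-23) + 23*(168) = 0]
GCD = 1 with t = -73, so 23*(-73) ≡ 1 (mod 168)
Inverse = -73 mod 168 = 95
Check: 23 * 95 = 2185 ≡ 1 (mod 168)

23^(-1) ≡ 95 (mod 168)


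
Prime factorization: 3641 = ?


3641 / 11 = 331
331 / 331 = 1
3641 = 11 × 331


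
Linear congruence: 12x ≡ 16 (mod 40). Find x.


GCD(12, 40) = 4 divides 16
Divide: 3x ≡ 4 (mod 10)
x ≡ 8 (mod 10)


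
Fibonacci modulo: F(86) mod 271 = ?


F(k) mod 271 for k=1..86:
1, 1, 2, 3, 5, 8, 13, 21, 34, 55, 89, 144, 233, 106, 68, 174, 242, 145, 116, 261, 106, 96, 202, 27, 229, 256, 214, 199, 142, 70, 212, 11, 223, 234, 186, 149, 64, 213, 6, 219, 225, 173, 127, 29, 156, 185, 70, 255, 54, 38, 92, 130, 222, 81, 32, 113, 145, 258, 132, 119, 251, 99, 79, 178, 257, 164, 150, 43, 193, 236, 158, 123, 10, 133, 143, 5, 148, 153, 30, 183, 213, 125, 67, 192, 259, 180
F(86) mod 271 = 180


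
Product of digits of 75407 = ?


7 × 5 × 4 × 0 × 7 = 0


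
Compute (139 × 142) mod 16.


139 × 142 = 19738
19738 mod 16 = 10


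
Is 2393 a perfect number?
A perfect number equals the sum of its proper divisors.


Proper divisors of 2393: 1
Sum = 1 = 1

No, 2393 is not perfect (1 ≠ 2393)


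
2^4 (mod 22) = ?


2^1 mod 22 = 2
2^2 mod 22 = 4
2^3 mod 22 = 8
2^4 mod 22 = 16


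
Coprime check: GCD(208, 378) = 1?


Euclidean algorithm:
378 = 1 * 208 + 170
208 = 1 * 170 + 38
170 = 4 * 38 + 18
38 = 2 * 18 + 2
18 = 9 * 2 + 0
GCD(208, 378) = 2

No, not coprime (GCD = 2)


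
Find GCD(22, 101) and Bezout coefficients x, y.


Tabular extended Euclidean (each row: r = 22*s + 101*t):
r=22, s=1, t=0
r=101, s=0, t=1
q=0: r=22, s=1, t=0   [22*(1) + 101*(0) = 22]
q=4: r=13, s=-4, t=1   [22*(-4) + 101*(1) = 13]
q=1: r=9, s=5, t=-1   [22*(5) + 101*(-1) = 9]
q=1: r=4, s=-9, t=2   [22*(-9) + 101*(2) = 4]
q=2: r=1, s=23, t=-5   [22*(23) + 101*(-5) = 1]
q=4: r=0, s=-101, t=22   [22*(-101) + 101*(22) = 0]
GCD = 1; from the row with r=1: x=23, y=-5
Check: 22*(23) + 101*(-5) = 506 - 505 = 1

GCD = 1, x = 23, y = -5


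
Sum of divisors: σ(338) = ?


Divisors of 338: 1, 2, 13, 26, 169, 338
Sum = 1 + 2 + 13 + 26 + 169 + 338 = 549

σ(338) = 549


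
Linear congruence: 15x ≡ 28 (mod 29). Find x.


GCD(15, 29) = 1, unique solution
a^(-1) mod 29 = 2
x = 2 * 28 mod 29 = 27

x ≡ 27 (mod 29)


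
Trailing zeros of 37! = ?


floor(37/5) = 7
floor(37/25) = 1
Total = 8

8 trailing zeros


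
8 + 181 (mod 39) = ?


8 + 181 = 189
189 mod 39 = 33


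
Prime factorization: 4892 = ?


4892 / 2 = 2446
2446 / 2 = 1223
1223 / 1223 = 1
4892 = 2^2 × 1223


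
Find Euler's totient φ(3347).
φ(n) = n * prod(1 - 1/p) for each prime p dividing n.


3347 = 3347
Prime factors: 3347
φ(3347) = 3347 × (1-1/3347)
= 3347 × 3346/3347 = 3346

φ(3347) = 3346


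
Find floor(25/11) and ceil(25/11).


25/11 = 2.2727
floor = 2
ceil = 3

floor = 2, ceil = 3


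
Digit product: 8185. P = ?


8 × 1 × 8 × 5 = 320


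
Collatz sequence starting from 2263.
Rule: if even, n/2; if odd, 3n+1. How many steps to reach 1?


2263 → 6790 → 3395 → 10186 → 5093 → 15280 → 7640 → 3820 → 1910 → 955 → 2866 → 1433 → 4300 → 2150 → 1075 → 3226 → 1613 → 4840 → 2420 → 1210 → 605 → 1816 → 908 → 454 → 227 → 682 → 341 → 1024 → 512 → 256 → 128 → 64 → 32 → 16 → 8 → 4 → 2 → 1
Total steps = 37

37 steps


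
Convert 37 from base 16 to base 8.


37 (base 16) = 55 (decimal)
55 (decimal) = 67 (base 8)


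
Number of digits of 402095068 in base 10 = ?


402095068 has 9 digits in base 10
floor(log10(402095068)) + 1 = floor(8.6043) + 1 = 9

9 digits (base 10)


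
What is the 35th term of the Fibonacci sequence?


Sequence: 1, 1, 2, 3, 5, 8, 13, 21, 34, 55, 89, 144, 233, 377, 610, 987, 1597, 2584, 4181, 6765, 10946, 17711, 28657, 46368, 75025, 121393, 196418, 317811, 514229, 832040, 1346269, 2178309, 3524578, 5702887, 9227465
F(35) = 9227465


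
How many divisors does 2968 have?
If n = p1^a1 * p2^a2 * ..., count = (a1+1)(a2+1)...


2968 = 2^3 × 7^1 × 53^1
d(2968) = (3+1) × (1+1) × (1+1) = 16

16 divisors


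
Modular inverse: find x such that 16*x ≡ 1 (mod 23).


Use the extended Euclidean algorithm on (23, 16); each row r = 23*s + 16*t:
r=23, s=1, t=0
r=16, s=0, t=1
q=1: r=7, s=1, t=-1   [23*(1) + 16*(-1) = 7]
q=2: r=2, s=-2, t=3   [23*(-2) + 16*(3) = 2]
q=3: r=1, s=7, t=-10   [23*(7) + 16*(-10) = 1]
q=2: r=0, s=-16, t=23   [23*(-16) + 16*(23) = 0]
GCD = 1 with t = -10, so 16*(-10) ≡ 1 (mod 23)
Inverse = -10 mod 23 = 13
Check: 16 * 13 = 208 ≡ 1 (mod 23)

16^(-1) ≡ 13 (mod 23)
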